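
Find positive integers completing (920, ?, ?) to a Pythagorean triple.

We need the other leg and hypotenuse such that 920² + x² = c².
Take x = 129, c = 929: 920² + 129² = 846400 + 16641 = 863041 = 929² ✓
Triple: (129, 920, 929)

(129, 920, 929)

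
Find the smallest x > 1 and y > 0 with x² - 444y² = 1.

We seek the smallest positive integers (x, y) with x² - 444y² = 1, i.e., x² = 444y² + 1.
Try successive y values:
y = 1: x² = 444·1² + 1 = 445, not a perfect square
y = 2: x² = 444·2² + 1 = 1777, not a perfect square
y = 3: x² = 444·3² + 1 = 3997, not a perfect square
... continuing the search (or via continued fractions) ...
y = 14: x² = 444·14² + 1 = 87025, x = 295 ✓

Verify: 295² - 444·14² = 87025 - 87024 = 1 ✓

x = 295, y = 14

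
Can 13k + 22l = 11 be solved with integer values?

Step 1: Compute gcd(13, 22).
gcd(13, 22) = 1

Step 2: Check divisibility.
Does 1 divide 11? 11 = 1 x 11, so yes.

By the theorem on linear Diophantine equations, 13k + 22l = 11 has integer solutions if and only if gcd(13, 22) divides 11. Since 1 | 11, solutions exist.

Yes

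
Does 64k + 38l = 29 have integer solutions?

Step 1: Compute gcd(64, 38).
gcd(64, 38) = 2

Step 2: Check divisibility.
Does 2 divide 29? 29 = 2 x 14 + 1, so no.

By the theorem on linear Diophantine equations, 64k + 38l = 29 has integer solutions if and only if gcd(64, 38) divides 29. Since 2 does not divide 29, no solutions exist.

No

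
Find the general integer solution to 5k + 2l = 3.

Step 1: Compute gcd(5, 2) = 1.
Since 1 divides 3, solutions exist.

Step 2: Find a particular solution using extended Euclidean algorithm.
We get k₀ = 3, l₀ = -6.
Check: 5*3 + 2*-6 = 3 = 3 ✓

Step 3: Write the general solution.
k = 3 + (2/1)t = 3 + 2t
l = -6 - (5/1)t = -6 - 5t
for any integer t.

k = 3 + 2t, l = -6 - 5t for integer t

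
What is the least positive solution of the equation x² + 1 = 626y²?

We need x² = 626y² - 1. Try successive y:
y = 1: x² = 626·1² - 1 = 625 = 25² ✓
Check: 25² - 626·1² = 625 - 626 = -1 ✓

x = 25, y = 1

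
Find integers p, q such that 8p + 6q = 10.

Step 1: Check solvability.
gcd(8, 6) = 2
Since 2 divides 10, solutions exist.

Step 2: Apply extended Euclidean algorithm to find gcd.
We find integers such that 8*x0 + 6*y0 = 2

Step 3: Scale the particular solution.
Multiply by 10/2 = 5:
p = 5, q = -5

Step 4: Verify.
8*(5) + 6*(-5) = 10 = 10 ✓

p = 5, q = -5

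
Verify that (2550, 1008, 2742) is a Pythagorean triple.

Compute a² + b² = 2550² + 1008² = 6502500 + 1016064 = 7518564
Compute c² = 2742² = 7518564
Since 7518564 = 7518564, confirmed.

Yes, it is a Pythagorean triple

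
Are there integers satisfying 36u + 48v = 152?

Step 1: Compute gcd(36, 48).
gcd(36, 48) = 12

Step 2: Check divisibility.
Does 12 divide 152? 152 = 12 x 12 + 8, so no.

By the theorem on linear Diophantine equations, 36u + 48v = 152 has integer solutions if and only if gcd(36, 48) divides 152. Since 12 does not divide 152, no solutions exist.

No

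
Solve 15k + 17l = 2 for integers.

Step 1: Check solvability.
gcd(15, 17) = 1
Since 1 divides 2, solutions exist.

Step 2: Apply extended Euclidean algorithm to find gcd.
We find integers such that 15*x0 + 17*y0 = 1

Step 3: Scale the particular solution.
Multiply by 2/1 = 2:
k = 16, l = -14

Step 4: Verify.
15*(16) + 17*(-14) = 2 = 2 ✓

k = 16, l = -14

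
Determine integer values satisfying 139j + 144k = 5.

Step 1: Check solvability.
gcd(139, 144) = 1
Since 1 divides 5, solutions exist.

Step 2: Apply extended Euclidean algorithm to find gcd.
We find integers such that 139*x0 + 144*y0 = 1

Step 3: Scale the particular solution.
Multiply by 5/1 = 5:
j = -145, k = 140

Step 4: Verify.
139*(-145) + 144*(140) = 5 = 5 ✓

j = -145, k = 140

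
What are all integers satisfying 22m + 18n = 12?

Step 1: Compute gcd(22, 18) = 2.
Since 2 divides 12, solutions exist.

Step 2: Find a particular solution using extended Euclidean algorithm.
We get m₀ = -24, n₀ = 30.
Check: 22*-24 + 18*30 = 12 = 12 ✓

Step 3: Write the general solution.
m = -24 + (18/2)t = -24 + 9t
n = 30 - (22/2)t = 30 - 11t
for any integer t.

m = -24 + 9t, n = 30 - 11t for integer t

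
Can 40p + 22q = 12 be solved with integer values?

Step 1: Compute gcd(40, 22).
gcd(40, 22) = 2

Step 2: Check divisibility.
Does 2 divide 12? 12 = 2 x 6, so yes.

By the theorem on linear Diophantine equations, 40p + 22q = 12 has integer solutions if and only if gcd(40, 22) divides 12. Since 2 | 12, solutions exist.

Yes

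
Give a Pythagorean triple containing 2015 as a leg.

We need the other leg and hypotenuse such that 2015² + x² = c².
Take x = 1980, c = 2825: 2015² + 1980² = 4060225 + 3920400 = 7980625 = 2825² ✓
Triple: (2015, 1980, 2825)

(2015, 1980, 2825)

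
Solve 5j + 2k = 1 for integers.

Step 1: Check solvability.
gcd(5, 2) = 1
Since 1 divides 1, solutions exist.

Step 2: Apply extended Euclidean algorithm to find gcd.
We find integers such that 5*x0 + 2*y0 = 1

Step 3: Scale the particular solution.
Multiply by 1/1 = 1:
j = 1, k = -2

Step 4: Verify.
5*(1) + 2*(-2) = 1 = 1 ✓

j = 1, k = -2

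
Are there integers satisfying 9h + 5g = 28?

Step 1: Compute gcd(9, 5).
gcd(9, 5) = 1

Step 2: Check divisibility.
Does 1 divide 28? 28 = 1 x 28, so yes.

By the theorem on linear Diophantine equations, 9h + 5g = 28 has integer solutions if and only if gcd(9, 5) divides 28. Since 1 | 28, solutions exist.

Yes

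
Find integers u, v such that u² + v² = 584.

We need to find integers u, v > 0 such that u² + v² = 584.
Trying u = 10: v² = 584 - 10² = 584 - 100 = 484
v = 22
Check: 10² + 22² = 100 + 484 = 584 ✓

584 = 10² + 22²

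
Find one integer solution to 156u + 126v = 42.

Step 1: Check solvability.
gcd(156, 126) = 6
Since 6 divides 42, solutions exist.

Step 2: Apply extended Euclidean algorithm to find gcd.
We find integers such that 156*x0 + 126*y0 = 6

Step 3: Scale the particular solution.
Multiply by 42/6 = 7:
u = -28, v = 35

Step 4: Verify.
156*(-28) + 126*(35) = 42 = 42 ✓

u = -28, v = 35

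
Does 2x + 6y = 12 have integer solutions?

Step 1: Compute gcd(2, 6).
gcd(2, 6) = 2

Step 2: Check divisibility.
Does 2 divide 12? 12 = 2 x 6, so yes.

By the theorem on linear Diophantine equations, 2x + 6y = 12 has integer solutions if and only if gcd(2, 6) divides 12. Since 2 | 12, solutions exist.

Yes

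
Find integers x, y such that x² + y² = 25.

We need to find integers x, y > 0 such that x² + y² = 25.
Trying x = 3: y² = 25 - 3² = 25 - 9 = 16
y = 4
Check: 3² + 4² = 9 + 16 = 25 ✓

25 = 3² + 4²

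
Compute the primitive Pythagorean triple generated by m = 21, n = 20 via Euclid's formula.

a = m² - n² = 21² - 20² = 441 - 400 = 41
b = 2mn = 2·21·20 = 840
c = m² + n² = 441 + 400 = 841
Verify: 41² + 840² = 1681 + 705600 = 707281 = 841² ✓

(41, 840, 841)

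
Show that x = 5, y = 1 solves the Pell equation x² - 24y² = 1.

Compute x² = 5² = 25
Compute 24y² = 24·1² = 24·1 = 24
x² - 24y² = 25 - 24 = 1
Since this equals 1, (5, 1) is a solution.

Yes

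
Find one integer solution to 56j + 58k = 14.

Step 1: Check solvability.
gcd(56, 58) = 2
Since 2 divides 14, solutions exist.

Step 2: Apply extended Euclidean algorithm to find gcd.
We find integers such that 56*x0 + 58*y0 = 2

Step 3: Scale the particular solution.
Multiply by 14/2 = 7:
j = -7, k = 7

Step 4: Verify.
56*(-7) + 58*(7) = 14 = 14 ✓

j = -7, k = 7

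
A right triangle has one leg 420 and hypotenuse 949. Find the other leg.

a² = c² - b² = 900601 - 176400 = 724201
a = 851

851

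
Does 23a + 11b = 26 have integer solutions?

Step 1: Compute gcd(23, 11).
gcd(23, 11) = 1

Step 2: Check divisibility.
Does 1 divide 26? 26 = 1 x 26, so yes.

By the theorem on linear Diophantine equations, 23a + 11b = 26 has integer solutions if and only if gcd(23, 11) divides 26. Since 1 | 26, solutions exist.

Yes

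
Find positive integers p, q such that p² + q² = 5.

Search for p with 5 - p² a perfect square.
p = 1: 5 - 1² = 5 - 1 = 4 = 2² ✓
So p = 1, q = 2.

p = 1, q = 2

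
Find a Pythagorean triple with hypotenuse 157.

We need a² + b² = 157² = 24649.
Trying: 85² + 132² = 7225 + 17424 = 24649 ✓

(85, 132, 157)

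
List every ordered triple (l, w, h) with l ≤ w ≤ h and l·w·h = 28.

Iterate l from 1 to ⌊28^(1/3)⌋. For each l dividing 28, iterate w ≥ l with w dividing 28/l, and set h = 28/(l·w).
Triples found (4): (1×1×28), (1×2×14), (1×4×7), (2×2×7)

(1×1×28), (1×2×14), (1×4×7), (2×2×7)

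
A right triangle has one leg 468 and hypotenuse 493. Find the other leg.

a² = c² - b² = 243049 - 219024 = 24025
a = 155

155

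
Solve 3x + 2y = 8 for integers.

Step 1: Check solvability.
gcd(3, 2) = 1
Since 1 divides 8, solutions exist.

Step 2: Apply extended Euclidean algorithm to find gcd.
We find integers such that 3*x0 + 2*y0 = 1

Step 3: Scale the particular solution.
Multiply by 8/1 = 8:
x = 8, y = -8

Step 4: Verify.
3*(8) + 2*(-8) = 8 = 8 ✓

x = 8, y = -8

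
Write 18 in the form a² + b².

We need to find integers a, b > 0 such that a² + b² = 18.
Trying a = 3: b² = 18 - 3² = 18 - 9 = 9
b = 3
Check: 3² + 3² = 9 + 9 = 18 ✓

18 = 3² + 3²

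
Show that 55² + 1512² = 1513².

Compute a² + b² = 55² + 1512² = 3025 + 2286144 = 2289169
Compute c² = 1513² = 2289169
Since 2289169 = 2289169, confirmed.

Yes, it is a Pythagorean triple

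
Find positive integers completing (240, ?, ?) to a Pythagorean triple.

We need the other leg and hypotenuse such that 240² + x² = c².
Take x = 418, c = 482: 240² + 418² = 57600 + 174724 = 232324 = 482² ✓
Triple: (418, 240, 482)

(418, 240, 482)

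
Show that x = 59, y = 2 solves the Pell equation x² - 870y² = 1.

Compute x² = 59² = 3481
Compute 870y² = 870·2² = 870·4 = 3480
x² - 870y² = 3481 - 3480 = 1
Since this equals 1, (59, 2) is a solution.

Yes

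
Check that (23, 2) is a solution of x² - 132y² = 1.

Compute x² = 23² = 529
Compute 132y² = 132·2² = 132·4 = 528
x² - 132y² = 529 - 528 = 1
Since this equals 1, (23, 2) is a solution.

Yes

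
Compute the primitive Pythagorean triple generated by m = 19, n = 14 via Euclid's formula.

a = m² - n² = 19² - 14² = 361 - 196 = 165
b = 2mn = 2·19·14 = 532
c = m² + n² = 361 + 196 = 557
Verify: 165² + 532² = 27225 + 283024 = 310249 = 557² ✓

(165, 532, 557)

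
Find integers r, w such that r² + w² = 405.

We need to find integers r, w > 0 such that r² + w² = 405.
Trying r = 9: w² = 405 - 9² = 405 - 81 = 324
w = 18
Check: 9² + 18² = 81 + 324 = 405 ✓

405 = 9² + 18²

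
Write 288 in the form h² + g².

We need to find integers h, g > 0 such that h² + g² = 288.
Trying h = 12: g² = 288 - 12² = 288 - 144 = 144
g = 12
Check: 12² + 12² = 144 + 144 = 288 ✓

288 = 12² + 12²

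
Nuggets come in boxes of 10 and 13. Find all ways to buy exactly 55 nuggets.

We need non-negative integers (x, y) with 10x + 13y = 55.
For each x in 0..5, check if 55 - 10x is a non-negative multiple of 13.
No x yields an integer y ≥ 0.

No solution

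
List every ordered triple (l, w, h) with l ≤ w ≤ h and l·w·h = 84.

Iterate l from 1 to ⌊84^(1/3)⌋. For each l dividing 84, iterate w ≥ l with w dividing 84/l, and set h = 84/(l·w).
Triples found (10): (1×1×84), (1×2×42), (1×3×28), (1×4×21), (1×6×14), (1×7×12), (2×2×21), (2×3×14), (2×6×7), (3×4×7)

(1×1×84), (1×2×42), (1×3×28), (1×4×21), (1×6×14), (1×7×12), (2×2×21), (2×3×14), (2×6×7), (3×4×7)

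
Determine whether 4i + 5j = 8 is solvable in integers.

Step 1: Compute gcd(4, 5).
gcd(4, 5) = 1

Step 2: Check divisibility.
Does 1 divide 8? 8 = 1 x 8, so yes.

By the theorem on linear Diophantine equations, 4i + 5j = 8 has integer solutions if and only if gcd(4, 5) divides 8. Since 1 | 8, solutions exist.

Yes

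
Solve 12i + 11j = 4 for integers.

Step 1: Check solvability.
gcd(12, 11) = 1
Since 1 divides 4, solutions exist.

Step 2: Apply extended Euclidean algorithm to find gcd.
We find integers such that 12*x0 + 11*y0 = 1

Step 3: Scale the particular solution.
Multiply by 4/1 = 4:
i = 4, j = -4

Step 4: Verify.
12*(4) + 11*(-4) = 4 = 4 ✓

i = 4, j = -4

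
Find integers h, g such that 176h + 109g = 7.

Step 1: Check solvability.
gcd(176, 109) = 1
Since 1 divides 7, solutions exist.

Step 2: Apply extended Euclidean algorithm to find gcd.
We find integers such that 176*x0 + 109*y0 = 1

Step 3: Scale the particular solution.
Multiply by 7/1 = 7:
h = -91, g = 147

Step 4: Verify.
176*(-91) + 109*(147) = 7 = 7 ✓

h = -91, g = 147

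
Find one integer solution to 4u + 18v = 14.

Step 1: Check solvability.
gcd(4, 18) = 2
Since 2 divides 14, solutions exist.

Step 2: Apply extended Euclidean algorithm to find gcd.
We find integers such that 4*x0 + 18*y0 = 2

Step 3: Scale the particular solution.
Multiply by 14/2 = 7:
u = -28, v = 7

Step 4: Verify.
4*(-28) + 18*(7) = 14 = 14 ✓

u = -28, v = 7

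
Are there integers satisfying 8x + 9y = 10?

Step 1: Compute gcd(8, 9).
gcd(8, 9) = 1

Step 2: Check divisibility.
Does 1 divide 10? 10 = 1 x 10, so yes.

By the theorem on linear Diophantine equations, 8x + 9y = 10 has integer solutions if and only if gcd(8, 9) divides 10. Since 1 | 10, solutions exist.

Yes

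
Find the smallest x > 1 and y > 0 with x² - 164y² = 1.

We seek the smallest positive integers (x, y) with x² - 164y² = 1, i.e., x² = 164y² + 1.
Try successive y values:
y = 1: x² = 164·1² + 1 = 165, not a perfect square
y = 2: x² = 164·2² + 1 = 657, not a perfect square
y = 3: x² = 164·3² + 1 = 1477, not a perfect square
... continuing the search (or via continued fractions) ...
y = 160: x² = 164·160² + 1 = 4198401, x = 2049 ✓

Verify: 2049² - 164·160² = 4198401 - 4198400 = 1 ✓

x = 2049, y = 160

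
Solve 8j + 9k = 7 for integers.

Step 1: Check solvability.
gcd(8, 9) = 1
Since 1 divides 7, solutions exist.

Step 2: Apply extended Euclidean algorithm to find gcd.
We find integers such that 8*x0 + 9*y0 = 1

Step 3: Scale the particular solution.
Multiply by 7/1 = 7:
j = -7, k = 7

Step 4: Verify.
8*(-7) + 9*(7) = 7 = 7 ✓

j = -7, k = 7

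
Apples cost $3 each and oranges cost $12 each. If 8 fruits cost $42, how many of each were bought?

Let a = apples, o = oranges.
a + o = 8
3a + 12o = 42
Substitute o = 8 - a:
3a + 12(8 - a) = 42
(3 - 12)a = 42 - 96
-9a = -54
a = 6, o = 8 - 6 = 2

Apples: 6, Oranges: 2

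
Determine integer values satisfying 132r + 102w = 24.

Step 1: Check solvability.
gcd(132, 102) = 6
Since 6 divides 24, solutions exist.

Step 2: Apply extended Euclidean algorithm to find gcd.
We find integers such that 132*x0 + 102*y0 = 6

Step 3: Scale the particular solution.
Multiply by 24/6 = 4:
r = 28, w = -36

Step 4: Verify.
132*(28) + 102*(-36) = 24 = 24 ✓

r = 28, w = -36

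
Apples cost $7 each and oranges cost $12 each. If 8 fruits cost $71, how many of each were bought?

Let a = apples, o = oranges.
a + o = 8
7a + 12o = 71
Substitute o = 8 - a:
7a + 12(8 - a) = 71
(7 - 12)a = 71 - 96
-5a = -25
a = 5, o = 8 - 5 = 3

Apples: 5, Oranges: 3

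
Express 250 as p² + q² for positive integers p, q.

We need to find integers p, q > 0 such that p² + q² = 250.
Trying p = 5: q² = 250 - 5² = 250 - 25 = 225
q = 15
Check: 5² + 15² = 25 + 225 = 250 ✓

250 = 5² + 15²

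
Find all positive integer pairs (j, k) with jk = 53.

The positive divisors of 53 are: 1, 53.
Each divisor d gives the pair (d, 53/d):
(1, 53), (53, 1)

(1, 53), (53, 1)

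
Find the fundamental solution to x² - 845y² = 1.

We seek the smallest positive integers (x, y) with x² - 845y² = 1, i.e., x² = 845y² + 1.
Try successive y values:
y = 1: x² = 845·1² + 1 = 846, not a perfect square
y = 2: x² = 845·2² + 1 = 3381, not a perfect square
y = 3: x² = 845·3² + 1 = 7606, not a perfect square
... continuing the search (or via continued fractions) ...
y = 10304396: x² = 845·10304396² + 1 = 89722587501469521, x = 299537289 ✓

Verify: 299537289² - 845·10304396² = 89722587501469521 - 89722587501469520 = 1 ✓

x = 299537289, y = 10304396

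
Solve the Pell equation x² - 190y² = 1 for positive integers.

We seek the smallest positive integers (x, y) with x² - 190y² = 1, i.e., x² = 190y² + 1.
Try successive y values:
y = 1: x² = 190·1² + 1 = 191, not a perfect square
y = 2: x² = 190·2² + 1 = 761, not a perfect square
y = 3: x² = 190·3² + 1 = 1711, not a perfect square
... continuing the search (or via continued fractions) ...
y = 3774: x² = 190·3774² + 1 = 2706184441, x = 52021 ✓

Verify: 52021² - 190·3774² = 2706184441 - 2706184440 = 1 ✓

x = 52021, y = 3774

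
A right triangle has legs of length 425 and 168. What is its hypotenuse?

c² = a² + b² = 425² + 168² = 180625 + 28224 = 208849
c = 457

457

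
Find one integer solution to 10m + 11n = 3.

Step 1: Check solvability.
gcd(10, 11) = 1
Since 1 divides 3, solutions exist.

Step 2: Apply extended Euclidean algorithm to find gcd.
We find integers such that 10*x0 + 11*y0 = 1

Step 3: Scale the particular solution.
Multiply by 3/1 = 3:
m = -3, n = 3

Step 4: Verify.
10*(-3) + 11*(3) = 3 = 3 ✓

m = -3, n = 3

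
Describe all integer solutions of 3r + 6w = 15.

Step 1: Compute gcd(3, 6) = 3.
Since 3 divides 15, solutions exist.

Step 2: Find a particular solution using extended Euclidean algorithm.
We get r₀ = 5, w₀ = 0.
Check: 3*5 + 6*0 = 15 = 15 ✓

Step 3: Write the general solution.
r = 5 + (6/3)t = 5 + 2t
w = 0 - (3/3)t = 0 - 1t
for any integer t.

r = 5 + 2t, w = 0 - 1t for integer t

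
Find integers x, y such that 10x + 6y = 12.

Step 1: Check solvability.
gcd(10, 6) = 2
Since 2 divides 12, solutions exist.

Step 2: Apply extended Euclidean algorithm to find gcd.
We find integers such that 10*x0 + 6*y0 = 2

Step 3: Scale the particular solution.
Multiply by 12/2 = 6:
x = -6, y = 12

Step 4: Verify.
10*(-6) + 6*(12) = 12 = 12 ✓

x = -6, y = 12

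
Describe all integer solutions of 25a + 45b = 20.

Step 1: Compute gcd(25, 45) = 5.
Since 5 divides 20, solutions exist.

Step 2: Find a particular solution using extended Euclidean algorithm.
We get a₀ = 8, b₀ = -4.
Check: 25*8 + 45*-4 = 20 = 20 ✓

Step 3: Write the general solution.
a = 8 + (45/5)t = 8 + 9t
b = -4 - (25/5)t = -4 - 5t
for any integer t.

a = 8 + 9t, b = -4 - 5t for integer t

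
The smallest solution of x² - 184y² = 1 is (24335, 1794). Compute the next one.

Solutions to x² - Dy² = 1 are generated by powers of (x₀ + y₀√D).
The next solution satisfies x₁ + y₁√184 = (x₀ + y₀√184)², giving:
x₁ = x₀² + 184y₀² = 24335² + 184·1794² = 592192225 + 592192224 = 1184384449
y₁ = 2x₀y₀ = 2·24335·1794 = 87313980

Verify: 1184384449² - 184·87313980² = 1402766523033033601 - 1402766523033033600 = 1 ✓

x = 1184384449, y = 87313980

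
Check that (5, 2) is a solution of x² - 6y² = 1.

Compute x² = 5² = 25
Compute 6y² = 6·2² = 6·4 = 24
x² - 6y² = 25 - 24 = 1
Since this equals 1, (5, 2) is a solution.

Yes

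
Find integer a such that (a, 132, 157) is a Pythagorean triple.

a² = c² - b² = 157² - 132² = 24649 - 17424 = 7225
a = sqrt(7225) = 85

85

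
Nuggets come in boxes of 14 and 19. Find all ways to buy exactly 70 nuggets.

We need non-negative integers (x, y) with 14x + 19y = 70.
For each x in 0..5, check if 70 - 14x is a non-negative multiple of 19.
x = 5: 19y = 0, y = 0 ✓

(5 boxes of 14, 0 boxes of 19)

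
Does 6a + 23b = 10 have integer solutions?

Step 1: Compute gcd(6, 23).
gcd(6, 23) = 1

Step 2: Check divisibility.
Does 1 divide 10? 10 = 1 x 10, so yes.

By the theorem on linear Diophantine equations, 6a + 23b = 10 has integer solutions if and only if gcd(6, 23) divides 10. Since 1 | 10, solutions exist.

Yes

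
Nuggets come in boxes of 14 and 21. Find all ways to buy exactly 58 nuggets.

We need non-negative integers (x, y) with 14x + 21y = 58.
For each x in 0..4, check if 58 - 14x is a non-negative multiple of 21.
No x yields an integer y ≥ 0.

No solution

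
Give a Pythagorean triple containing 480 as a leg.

We need the other leg and hypotenuse such that 480² + x² = c².
Take x = 31, c = 481: 480² + 31² = 230400 + 961 = 231361 = 481² ✓
Triple: (31, 480, 481)

(31, 480, 481)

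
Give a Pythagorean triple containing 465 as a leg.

We need the other leg and hypotenuse such that 465² + x² = c².
Take x = 368, c = 593: 465² + 368² = 216225 + 135424 = 351649 = 593² ✓
Triple: (465, 368, 593)

(465, 368, 593)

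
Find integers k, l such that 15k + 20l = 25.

Step 1: Check solvability.
gcd(15, 20) = 5
Since 5 divides 25, solutions exist.

Step 2: Apply extended Euclidean algorithm to find gcd.
We find integers such that 15*x0 + 20*y0 = 5

Step 3: Scale the particular solution.
Multiply by 25/5 = 5:
k = -5, l = 5

Step 4: Verify.
15*(-5) + 20*(5) = 25 = 25 ✓

k = -5, l = 5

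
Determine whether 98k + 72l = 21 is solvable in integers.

Step 1: Compute gcd(98, 72).
gcd(98, 72) = 2

Step 2: Check divisibility.
Does 2 divide 21? 21 = 2 x 10 + 1, so no.

By the theorem on linear Diophantine equations, 98k + 72l = 21 has integer solutions if and only if gcd(98, 72) divides 21. Since 2 does not divide 21, no solutions exist.

No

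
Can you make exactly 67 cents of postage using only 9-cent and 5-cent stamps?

We need non-negative x, y with 9x + 5y = 67.
gcd(9, 5) = 1 divides 67, so integer solutions exist.
Search for a non-negative one: x = 3 gives 5y = 67 - 27 = 40, so y = 8.
Check: 9·3 + 5·8 = 67 ✓

Yes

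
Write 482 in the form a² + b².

We need to find integers a, b > 0 such that a² + b² = 482.
Trying a = 11: b² = 482 - 11² = 482 - 121 = 361
b = 19
Check: 11² + 19² = 121 + 361 = 482 ✓

482 = 11² + 19²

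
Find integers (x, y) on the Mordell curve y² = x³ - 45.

Try small integer x values and check whether x³ - 45 is a perfect square.
x = 21: x³ - 45 = 21³ - 45 = 9261 - 45 = 9216
Is 9216 a perfect square? 96² = 9216 ✓
So (x, y) = (21, 96) is a solution.

x = 21, y = 96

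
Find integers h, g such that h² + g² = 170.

We need to find integers h, g > 0 such that h² + g² = 170.
Trying h = 1: g² = 170 - 1² = 170 - 1 = 169
g = 13
Check: 1² + 13² = 1 + 169 = 170 ✓

170 = 1² + 13²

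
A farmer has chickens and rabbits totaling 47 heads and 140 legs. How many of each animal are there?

Let c = chickens, r = rabbits.
Heads: c + r = 47
Legs: 2c + 4r = 140
From the first equation, c = 47 - r. Substitute:
2(47 - r) + 4r = 140
94 + 2r = 140
r = (140 - 94)/2 = 23
c = 47 - 23 = 24

Chickens: 24, Rabbits: 23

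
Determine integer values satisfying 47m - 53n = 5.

Step 1: Check solvability.
gcd(47, 53) = 1
Since 1 divides 5, solutions exist.

Step 2: Apply extended Euclidean algorithm to find gcd.
We find integers such that 47*x0 + 53*y0 = 1

Step 3: Scale the particular solution.
Multiply by 5/1 = 5:
m = -45, n = -40

Step 4: Verify.
47*(-45) - 53*(-40) = 5 = 5 ✓

m = -45, n = -40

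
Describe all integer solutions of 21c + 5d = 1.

Step 1: Compute gcd(21, 5) = 1.
Since 1 divides 1, solutions exist.

Step 2: Find a particular solution using extended Euclidean algorithm.
We get c₀ = 1, d₀ = -4.
Check: 21*1 + 5*-4 = 1 = 1 ✓

Step 3: Write the general solution.
c = 1 + (5/1)t = 1 + 5t
d = -4 - (21/1)t = -4 - 21t
for any integer t.

c = 1 + 5t, d = -4 - 21t for integer t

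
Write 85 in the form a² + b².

We need to find integers a, b > 0 such that a² + b² = 85.
Trying a = 2: b² = 85 - 2² = 85 - 4 = 81
b = 9
Check: 2² + 9² = 4 + 81 = 85 ✓

85 = 2² + 9²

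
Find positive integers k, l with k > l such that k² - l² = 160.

Factor: k² - l² = (k+l)(k-l) = 160.
We need two factors of 160 with the same parity.
Use k+l = 80 and k-l = 2 (product 80·2 = 160).
Adding: 2k = 82, so k = 41.
Subtracting: 2l = 78, so l = 39.
Check: 41² - 39² = 1681 - 1521 = 160 ✓

k = 41, l = 39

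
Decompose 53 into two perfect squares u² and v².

We need to find integers u, v > 0 such that u² + v² = 53.
Trying u = 2: v² = 53 - 2² = 53 - 4 = 49
v = 7
Check: 2² + 7² = 4 + 49 = 53 ✓

53 = 2² + 7²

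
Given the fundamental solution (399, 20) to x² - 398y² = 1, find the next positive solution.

Solutions to x² - Dy² = 1 are generated by powers of (x₀ + y₀√D).
The next solution satisfies x₁ + y₁√398 = (x₀ + y₀√398)², giving:
x₁ = x₀² + 398y₀² = 399² + 398·20² = 159201 + 159200 = 318401
y₁ = 2x₀y₀ = 2·399·20 = 15960

Verify: 318401² - 398·15960² = 101379196801 - 101379196800 = 1 ✓

x = 318401, y = 15960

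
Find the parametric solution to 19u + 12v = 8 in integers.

Step 1: Compute gcd(19, 12) = 1.
Since 1 divides 8, solutions exist.

Step 2: Find a particular solution using extended Euclidean algorithm.
We get u₀ = -40, v₀ = 64.
Check: 19*-40 + 12*64 = 8 = 8 ✓

Step 3: Write the general solution.
u = -40 + (12/1)t = -40 + 12t
v = 64 - (19/1)t = 64 - 19t
for any integer t.

u = -40 + 12t, v = 64 - 19t for integer t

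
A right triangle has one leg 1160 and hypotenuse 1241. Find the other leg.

a² = c² - b² = 1540081 - 1345600 = 194481
a = 441

441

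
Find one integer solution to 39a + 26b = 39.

Step 1: Check solvability.
gcd(39, 26) = 13
Since 13 divides 39, solutions exist.

Step 2: Apply extended Euclidean algorithm to find gcd.
We find integers such that 39*x0 + 26*y0 = 13

Step 3: Scale the particular solution.
Multiply by 39/13 = 3:
a = 3, b = -3

Step 4: Verify.
39*(3) + 26*(-3) = 39 = 39 ✓

a = 3, b = -3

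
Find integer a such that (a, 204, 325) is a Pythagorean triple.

a² = c² - b² = 325² - 204² = 105625 - 41616 = 64009
a = sqrt(64009) = 253

253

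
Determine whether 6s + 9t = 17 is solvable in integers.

Step 1: Compute gcd(6, 9).
gcd(6, 9) = 3

Step 2: Check divisibility.
Does 3 divide 17? 17 = 3 x 5 + 2, so no.

By the theorem on linear Diophantine equations, 6s + 9t = 17 has integer solutions if and only if gcd(6, 9) divides 17. Since 3 does not divide 17, no solutions exist.

No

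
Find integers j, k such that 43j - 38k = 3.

Step 1: Check solvability.
gcd(43, 38) = 1
Since 1 divides 3, solutions exist.

Step 2: Apply extended Euclidean algorithm to find gcd.
We find integers such that 43*x0 + 38*y0 = 1

Step 3: Scale the particular solution.
Multiply by 3/1 = 3:
j = -45, k = -51

Step 4: Verify.
43*(-45) - 38*(-51) = 3 = 3 ✓

j = -45, k = -51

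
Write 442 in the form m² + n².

We need to find integers m, n > 0 such that m² + n² = 442.
Trying m = 1: n² = 442 - 1² = 442 - 1 = 441
n = 21
Check: 1² + 21² = 1 + 441 = 442 ✓

442 = 1² + 21²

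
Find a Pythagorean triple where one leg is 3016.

We need the other leg and hypotenuse such that 3016² + x² = c².
Take x = 330, c = 3034: 3016² + 330² = 9096256 + 108900 = 9205156 = 3034² ✓
Triple: (330, 3016, 3034)

(330, 3016, 3034)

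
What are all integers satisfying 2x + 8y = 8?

Step 1: Compute gcd(2, 8) = 2.
Since 2 divides 8, solutions exist.

Step 2: Find a particular solution using extended Euclidean algorithm.
We get x₀ = 4, y₀ = 0.
Check: 2*4 + 8*0 = 8 = 8 ✓

Step 3: Write the general solution.
x = 4 + (8/2)t = 4 + 4t
y = 0 - (2/2)t = 0 - 1t
for any integer t.

x = 4 + 4t, y = 0 - 1t for integer t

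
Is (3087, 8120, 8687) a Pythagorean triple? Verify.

Compute a² + b² = 3087² + 8120² = 9529569 + 65934400 = 75463969
Compute c² = 8687² = 75463969
Since 75463969 = 75463969, confirmed.

Yes, it is a Pythagorean triple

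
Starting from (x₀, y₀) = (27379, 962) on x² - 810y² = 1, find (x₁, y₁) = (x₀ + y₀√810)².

Solutions to x² - Dy² = 1 are generated by powers of (x₀ + y₀√D).
The next solution satisfies x₁ + y₁√810 = (x₀ + y₀√810)², giving:
x₁ = x₀² + 810y₀² = 27379² + 810·962² = 749609641 + 749609640 = 1499219281
y₁ = 2x₀y₀ = 2·27379·962 = 52677196

Verify: 1499219281² - 810·52677196² = 2247658452522156961 - 2247658452522156960 = 1 ✓

x = 1499219281, y = 52677196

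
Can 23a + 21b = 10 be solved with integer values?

Step 1: Compute gcd(23, 21).
gcd(23, 21) = 1

Step 2: Check divisibility.
Does 1 divide 10? 10 = 1 x 10, so yes.

By the theorem on linear Diophantine equations, 23a + 21b = 10 has integer solutions if and only if gcd(23, 21) divides 10. Since 1 | 10, solutions exist.

Yes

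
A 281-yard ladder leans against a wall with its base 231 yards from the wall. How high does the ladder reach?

The ladder, wall, and ground form a right triangle with hypotenuse 281 and one leg 231.
By the Pythagorean theorem: h² = 281² - 231² = 78961 - 53361 = 25600
h = √25600 = 160 yards

160 yards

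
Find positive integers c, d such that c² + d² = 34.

Search for c with 34 - c² a perfect square.
c = 3: 34 - 3² = 34 - 9 = 25 = 5² ✓
So c = 3, d = 5.

c = 3, d = 5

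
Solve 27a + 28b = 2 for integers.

Step 1: Check solvability.
gcd(27, 28) = 1
Since 1 divides 2, solutions exist.

Step 2: Apply extended Euclidean algorithm to find gcd.
We find integers such that 27*x0 + 28*y0 = 1

Step 3: Scale the particular solution.
Multiply by 2/1 = 2:
a = -2, b = 2

Step 4: Verify.
27*(-2) + 28*(2) = 2 = 2 ✓

a = -2, b = 2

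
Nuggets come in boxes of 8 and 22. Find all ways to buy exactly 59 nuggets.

We need non-negative integers (x, y) with 8x + 22y = 59.
For each x in 0..7, check if 59 - 8x is a non-negative multiple of 22.
No x yields an integer y ≥ 0.

No solution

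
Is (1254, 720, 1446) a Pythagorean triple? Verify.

Compute a² + b² = 1254² + 720² = 1572516 + 518400 = 2090916
Compute c² = 1446² = 2090916
Since 2090916 = 2090916, confirmed.

Yes, it is a Pythagorean triple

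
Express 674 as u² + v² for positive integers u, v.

We need to find integers u, v > 0 such that u² + v² = 674.
Trying u = 7: v² = 674 - 7² = 674 - 49 = 625
v = 25
Check: 7² + 25² = 49 + 625 = 674 ✓

674 = 7² + 25²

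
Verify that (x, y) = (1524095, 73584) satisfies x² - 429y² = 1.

Compute x² = 1524095² = 2322865569025
Compute 429y² = 429·73584² = 429·5414605056 = 2322865569024
x² - 429y² = 2322865569025 - 2322865569024 = 1
Since this equals 1, (1524095, 73584) is a solution.

Yes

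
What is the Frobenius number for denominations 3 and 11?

For two coprime denominations a and b, the Frobenius number (largest value not representable as a non-negative combination) is ab - a - b.
Here gcd(3, 11) = 1, so they are coprime.
F(3, 11) = 3·11 - 3 - 11 = 33 - 14 = 19

19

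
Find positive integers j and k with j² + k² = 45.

We need to find integers j, k > 0 such that j² + k² = 45.
Trying j = 3: k² = 45 - 3² = 45 - 9 = 36
k = 6
Check: 3² + 6² = 9 + 36 = 45 ✓

45 = 3² + 6²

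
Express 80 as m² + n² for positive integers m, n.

We need to find integers m, n > 0 such that m² + n² = 80.
Trying m = 4: n² = 80 - 4² = 80 - 16 = 64
n = 8
Check: 4² + 8² = 16 + 64 = 80 ✓

80 = 4² + 8²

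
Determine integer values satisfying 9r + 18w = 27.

Step 1: Check solvability.
gcd(9, 18) = 9
Since 9 divides 27, solutions exist.

Step 2: Apply extended Euclidean algorithm to find gcd.
We find integers such that 9*x0 + 18*y0 = 9

Step 3: Scale the particular solution.
Multiply by 27/9 = 3:
r = 3, w = 0

Step 4: Verify.
9*(3) + 18*(0) = 27 = 27 ✓

r = 3, w = 0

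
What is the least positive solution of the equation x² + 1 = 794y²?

We need x² = 794y² - 1. Try successive y:
y = 1: x² = 794·1² - 1 = 793, not a perfect square
y = 2: x² = 794·2² - 1 = 3175, not a perfect square
y = 3: x² = 794·3² - 1 = 7145, not a perfect square
...
y = 1073: x² = 794·1073² - 1 = 914155225 = 30235² ✓
Check: 30235² - 794·1073² = 914155225 - 914155226 = -1 ✓

x = 30235, y = 1073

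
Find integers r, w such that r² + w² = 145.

We need to find integers r, w > 0 such that r² + w² = 145.
Trying r = 1: w² = 145 - 1² = 145 - 1 = 144
w = 12
Check: 1² + 12² = 1 + 144 = 145 ✓

145 = 1² + 12²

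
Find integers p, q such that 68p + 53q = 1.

Step 1: Check solvability.
gcd(68, 53) = 1
Since 1 divides 1, solutions exist.

Step 2: Apply extended Euclidean algorithm to find gcd.
We find integers such that 68*x0 + 53*y0 = 1

Step 3: Scale the particular solution.
Multiply by 1/1 = 1:
p = -7, q = 9

Step 4: Verify.
68*(-7) + 53*(9) = 1 = 1 ✓

p = -7, q = 9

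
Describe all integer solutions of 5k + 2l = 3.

Step 1: Compute gcd(5, 2) = 1.
Since 1 divides 3, solutions exist.

Step 2: Find a particular solution using extended Euclidean algorithm.
We get k₀ = 3, l₀ = -6.
Check: 5*3 + 2*-6 = 3 = 3 ✓

Step 3: Write the general solution.
k = 3 + (2/1)t = 3 + 2t
l = -6 - (5/1)t = -6 - 5t
for any integer t.

k = 3 + 2t, l = -6 - 5t for integer t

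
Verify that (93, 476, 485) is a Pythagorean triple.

Compute a² + b²:
93² + 476² = 8649 + 226576 = 235225
Compute c²:
485² = 235225
Since 235225 = 235225, it is a Pythagorean triple.

Yes, it is a Pythagorean triple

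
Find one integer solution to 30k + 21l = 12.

Step 1: Check solvability.
gcd(30, 21) = 3
Since 3 divides 12, solutions exist.

Step 2: Apply extended Euclidean algorithm to find gcd.
We find integers such that 30*x0 + 21*y0 = 3

Step 3: Scale the particular solution.
Multiply by 12/3 = 4:
k = -8, l = 12

Step 4: Verify.
30*(-8) + 21*(12) = 12 = 12 ✓

k = -8, l = 12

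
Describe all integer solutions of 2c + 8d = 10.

Step 1: Compute gcd(2, 8) = 2.
Since 2 divides 10, solutions exist.

Step 2: Find a particular solution using extended Euclidean algorithm.
We get c₀ = 5, d₀ = 0.
Check: 2*5 + 8*0 = 10 = 10 ✓

Step 3: Write the general solution.
c = 5 + (8/2)t = 5 + 4t
d = 0 - (2/2)t = 0 - 1t
for any integer t.

c = 5 + 4t, d = 0 - 1t for integer t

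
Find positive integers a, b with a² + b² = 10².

We need a² + b² = 10² = 100.
Trying: 6² + 8² = 36 + 64 = 100 ✓

(6, 8, 10)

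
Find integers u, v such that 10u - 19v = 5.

Step 1: Check solvability.
gcd(10, 19) = 1
Since 1 divides 5, solutions exist.

Step 2: Apply extended Euclidean algorithm to find gcd.
We find integers such that 10*x0 + 19*y0 = 1

Step 3: Scale the particular solution.
Multiply by 5/1 = 5:
u = 10, v = 5

Step 4: Verify.
10*(10) - 19*(5) = 5 = 5 ✓

u = 10, v = 5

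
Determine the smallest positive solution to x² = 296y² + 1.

We seek the smallest positive integers (x, y) with x² - 296y² = 1, i.e., x² = 296y² + 1.
Try successive y values:
y = 1: x² = 296·1² + 1 = 297, not a perfect square
y = 2: x² = 296·2² + 1 = 1185, not a perfect square
y = 3: x² = 296·3² + 1 = 2665, not a perfect square
... continuing the search (or via continued fractions) ...
y = 215: x² = 296·215² + 1 = 13682601, x = 3699 ✓

Verify: 3699² - 296·215² = 13682601 - 13682600 = 1 ✓

x = 3699, y = 215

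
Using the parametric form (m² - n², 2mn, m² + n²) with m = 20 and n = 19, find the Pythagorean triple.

a = m² - n² = 400 - 361 = 39
b = 2mn = 2·20·19 = 760
c = m² + n² = 400 + 361 = 761
Verify: 39² + 760² = 1521 + 577600 = 579121 = 761² ✓

(39, 760, 761)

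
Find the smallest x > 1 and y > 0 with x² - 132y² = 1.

We seek the smallest positive integers (x, y) with x² - 132y² = 1, i.e., x² = 132y² + 1.
Try successive y values:
y = 1: x² = 132·1² + 1 = 133, not a perfect square
y = 2: x² = 132·2² + 1 = 529, x = 23 ✓

Verify: 23² - 132·2² = 529 - 528 = 1 ✓

x = 23, y = 2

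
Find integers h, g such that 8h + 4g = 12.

Step 1: Check solvability.
gcd(8, 4) = 4
Since 4 divides 12, solutions exist.

Step 2: Apply extended Euclidean algorithm to find gcd.
We find integers such that 8*x0 + 4*y0 = 4

Step 3: Scale the particular solution.
Multiply by 12/4 = 3:
h = 0, g = 3

Step 4: Verify.
8*(0) + 4*(3) = 12 = 12 ✓

h = 0, g = 3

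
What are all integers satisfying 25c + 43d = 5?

Step 1: Compute gcd(25, 43) = 1.
Since 1 divides 5, solutions exist.

Step 2: Find a particular solution using extended Euclidean algorithm.
We get c₀ = -60, d₀ = 35.
Check: 25*-60 + 43*35 = 5 = 5 ✓

Step 3: Write the general solution.
c = -60 + (43/1)t = -60 + 43t
d = 35 - (25/1)t = 35 - 25t
for any integer t.

c = -60 + 43t, d = 35 - 25t for integer t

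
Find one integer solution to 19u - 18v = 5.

Step 1: Check solvability.
gcd(19, 18) = 1
Since 1 divides 5, solutions exist.

Step 2: Apply extended Euclidean algorithm to find gcd.
We find integers such that 19*x0 + 18*y0 = 1

Step 3: Scale the particular solution.
Multiply by 5/1 = 5:
u = 5, v = 5

Step 4: Verify.
19*(5) - 18*(5) = 5 = 5 ✓

u = 5, v = 5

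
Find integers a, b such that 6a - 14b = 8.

Step 1: Check solvability.
gcd(6, 14) = 2
Since 2 divides 8, solutions exist.

Step 2: Apply extended Euclidean algorithm to find gcd.
We find integers such that 6*x0 + 14*y0 = 2

Step 3: Scale the particular solution.
Multiply by 8/2 = 4:
a = -8, b = -4

Step 4: Verify.
6*(-8) - 14*(-4) = 8 = 8 ✓

a = -8, b = -4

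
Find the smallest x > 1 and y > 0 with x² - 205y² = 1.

We seek the smallest positive integers (x, y) with x² - 205y² = 1, i.e., x² = 205y² + 1.
Try successive y values:
y = 1: x² = 205·1² + 1 = 206, not a perfect square
y = 2: x² = 205·2² + 1 = 821, not a perfect square
y = 3: x² = 205·3² + 1 = 1846, not a perfect square
... continuing the search (or via continued fractions) ...
y = 2772: x² = 205·2772² + 1 = 1575216721, x = 39689 ✓

Verify: 39689² - 205·2772² = 1575216721 - 1575216720 = 1 ✓

x = 39689, y = 2772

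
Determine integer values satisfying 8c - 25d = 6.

Step 1: Check solvability.
gcd(8, 25) = 1
Since 1 divides 6, solutions exist.

Step 2: Apply extended Euclidean algorithm to find gcd.
We find integers such that 8*x0 + 25*y0 = 1

Step 3: Scale the particular solution.
Multiply by 6/1 = 6:
c = -18, d = -6

Step 4: Verify.
8*(-18) - 25*(-6) = 6 = 6 ✓

c = -18, d = -6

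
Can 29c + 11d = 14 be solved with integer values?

Step 1: Compute gcd(29, 11).
gcd(29, 11) = 1

Step 2: Check divisibility.
Does 1 divide 14? 14 = 1 x 14, so yes.

By the theorem on linear Diophantine equations, 29c + 11d = 14 has integer solutions if and only if gcd(29, 11) divides 14. Since 1 | 14, solutions exist.

Yes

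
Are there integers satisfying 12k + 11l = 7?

Step 1: Compute gcd(12, 11).
gcd(12, 11) = 1

Step 2: Check divisibility.
Does 1 divide 7? 7 = 1 x 7, so yes.

By the theorem on linear Diophantine equations, 12k + 11l = 7 has integer solutions if and only if gcd(12, 11) divides 7. Since 1 | 7, solutions exist.

Yes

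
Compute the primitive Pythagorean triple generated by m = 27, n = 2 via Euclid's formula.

a = m² - n² = 729 - 4 = 725
b = 2mn = 2·27·2 = 108
c = m² + n² = 729 + 4 = 733
Verify: 725² + 108² = 525625 + 11664 = 537289 = 733² ✓

(725, 108, 733)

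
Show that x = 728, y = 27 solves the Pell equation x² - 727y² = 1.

Compute x² = 728² = 529984
Compute 727y² = 727·27² = 727·729 = 529983
x² - 727y² = 529984 - 529983 = 1
Since this equals 1, (728, 27) is a solution.

Yes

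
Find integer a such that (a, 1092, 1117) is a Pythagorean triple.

a² = c² - b² = 1117² - 1092² = 1247689 - 1192464 = 55225
a = sqrt(55225) = 235

235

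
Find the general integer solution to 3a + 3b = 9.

Step 1: Compute gcd(3, 3) = 3.
Since 3 divides 9, solutions exist.

Step 2: Find a particular solution using extended Euclidean algorithm.
We get a₀ = 0, b₀ = 3.
Check: 3*0 + 3*3 = 9 = 9 ✓

Step 3: Write the general solution.
a = 0 + (3/3)t = 0 + 1t
b = 3 - (3/3)t = 3 - 1t
for any integer t.

a = 0 + 1t, b = 3 - 1t for integer t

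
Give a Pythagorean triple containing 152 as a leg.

We need the other leg and hypotenuse such that 152² + x² = c².
Take x = 345, c = 377: 152² + 345² = 23104 + 119025 = 142129 = 377² ✓
Triple: (345, 152, 377)

(345, 152, 377)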